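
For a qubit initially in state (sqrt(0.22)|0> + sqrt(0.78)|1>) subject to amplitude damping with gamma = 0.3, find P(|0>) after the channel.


For amplitude damping with parameter gamma on state sqrt(a)|0> + sqrt(b)|1>:
alpha^2 = 0.22, beta^2 = 0.78
P(|0>) = alpha^2 + gamma * beta^2
= 0.22 + 0.3 * 0.78
= 0.22 + 0.2340
= 0.4540

0.4540


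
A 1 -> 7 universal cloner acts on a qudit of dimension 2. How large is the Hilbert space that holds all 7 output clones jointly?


Output space = H^(tensor 7) where dim(H) = 2
dim = 2^7
= 4 (after 2 factors)
= 8 (after 3 factors)
= 16 (after 4 factors)
= 32 (after 5 factors)
= 64 (after 6 factors)
= 128 (after 7 factors)
= 128

128


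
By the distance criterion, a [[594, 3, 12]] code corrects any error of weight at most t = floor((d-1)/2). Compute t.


Code parameters: [[594, 3, 12]], distance d = 12.
Number of correctable errors = floor((d-1)/2)
= floor((12 - 1)/2)
= floor(11/2)
= 5

5


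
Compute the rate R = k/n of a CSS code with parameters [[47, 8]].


Code rate R = k/n
= 8/47
= 0.1702

0.1702


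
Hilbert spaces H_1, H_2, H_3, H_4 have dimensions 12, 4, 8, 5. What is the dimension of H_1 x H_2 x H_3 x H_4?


dim(H_1 x H_2 x H_3 x H_4) = 12 * 4 * 8 * 5
= 48 * 8 * 5
= 384 * 5
= 1920

1920


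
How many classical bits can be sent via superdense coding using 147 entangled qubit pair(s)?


Superdense coding allows 2 classical bits per shared entangled pair.
147 pair(s) -> 2 * 147 = 294 classical bits

294


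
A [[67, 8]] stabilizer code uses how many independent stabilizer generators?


For an [[n,k]] stabilizer code:
Number of stabilizer generators = n - k
= 67 - 8
= 59

59


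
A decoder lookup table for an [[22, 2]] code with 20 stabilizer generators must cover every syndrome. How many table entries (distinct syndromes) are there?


Each stabilizer generator gives a binary (+1 or -1) measurement outcome.
With 20 independent generators:
Total syndromes = 2^20
= 1048576

1048576


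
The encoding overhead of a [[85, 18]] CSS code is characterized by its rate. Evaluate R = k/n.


Code rate R = k/n
= 18/85
= 0.2118

0.2118


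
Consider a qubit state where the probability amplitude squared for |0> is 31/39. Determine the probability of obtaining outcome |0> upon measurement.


|alpha|^2 = 31/39 = 0.7949
|beta|^2 = 1 - 31/39 = 8/39 = 0.2051
P(|0>) = |alpha|^2 = 0.7949

0.7949


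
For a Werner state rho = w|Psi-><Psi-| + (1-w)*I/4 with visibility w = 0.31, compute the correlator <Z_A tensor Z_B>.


|Psi-> = (|01> - |10>)/sqrt(2)
For the pure Bell state, <Z_A Z_B> = -1 (Bell-state Pauli correlator).
The maximally-mixed part I/4 has tr(I/4 * P tensor P) = 0 for any traceless Pauli P.
So <Z_A Z_B>_rho = w * (-1) + (1 - w) * 0
= 0.31 * (-1)
= -0.3100

-0.3100


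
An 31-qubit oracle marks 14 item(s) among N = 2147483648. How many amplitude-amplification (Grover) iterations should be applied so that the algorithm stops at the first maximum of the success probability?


After j Grover iterations the success probability is P(j) = sin^2((2j+1)*theta), where sin(theta) = sqrt(k/N).
N = 2^31 = 2147483648, k = 14
sin(theta) = sqrt(k/N) = 8.074192233e-05
theta = arcsin(sqrt(k/N)) = 8.074192242e-05 rad
P(j) reaches its first maximum when (2j+1)*theta is as close as possible to pi/2, i.e. j = round(pi/(4*theta) - 1/2).
pi/(4*theta) - 1/2 = 9726.7661
(For comparison, the common estimate pi/4 * sqrt(N/k) = 9727.2661; the exact maximiser is used here.)
Optimal iterations = 9727

9727


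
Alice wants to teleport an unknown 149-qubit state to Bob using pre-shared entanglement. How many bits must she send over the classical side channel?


Quantum teleportation requires 2 classical bits per qubit teleported.
149 qubit(s) -> 2 * 149 = 298 classical bits

298


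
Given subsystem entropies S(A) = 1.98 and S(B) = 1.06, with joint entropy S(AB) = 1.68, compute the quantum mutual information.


I(A:B) = S(A) + S(B) - S(AB)
= 1.98 + 1.06 - 1.68
= 1.3600

1.3600


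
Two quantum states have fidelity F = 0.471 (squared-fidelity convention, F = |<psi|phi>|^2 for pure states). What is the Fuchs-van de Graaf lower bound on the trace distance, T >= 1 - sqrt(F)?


Fuchs-van de Graaf (squared-fidelity convention): 1 - sqrt(F) <= T <= sqrt(1 - F).
Lower bound: T >= 1 - sqrt(F)
sqrt(F) = sqrt(0.471) = 0.6863
T >= 1 - 0.6863
T >= 0.3137

0.3137


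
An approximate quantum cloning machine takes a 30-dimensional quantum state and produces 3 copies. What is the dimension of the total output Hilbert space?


Output space = H^(tensor 3) where dim(H) = 30
dim = 30^3
= 900 (after 2 factors)
= 27000 (after 3 factors)
= 27000

27000


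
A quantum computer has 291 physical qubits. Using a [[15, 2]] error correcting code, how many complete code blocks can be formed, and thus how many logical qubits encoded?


Each code block uses 15 physical qubits for 2 logical qubit(s).
Number of complete blocks = floor(291 / 15) = 19
Logical qubits = 19 * 2
= 38

38


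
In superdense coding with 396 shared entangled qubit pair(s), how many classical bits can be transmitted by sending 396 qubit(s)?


Superdense coding allows 2 classical bits per shared entangled pair.
396 pair(s) -> 2 * 396 = 792 classical bits

792


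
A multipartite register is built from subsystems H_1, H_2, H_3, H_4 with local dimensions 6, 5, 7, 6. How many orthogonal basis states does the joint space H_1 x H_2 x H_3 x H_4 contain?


dim(H_1 x H_2 x H_3 x H_4) = 6 * 5 * 7 * 6
= 30 * 7 * 6
= 210 * 6
= 1260

1260


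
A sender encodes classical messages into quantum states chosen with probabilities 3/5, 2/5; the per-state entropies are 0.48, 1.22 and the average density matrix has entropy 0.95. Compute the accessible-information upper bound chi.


chi = S(rho) - sum_i p_i * S(rho_i)
Weighted entropy = 3/5 * 0.48 + 2/5 * 1.22
= 0.7760
chi = 0.95 - 0.7760
= 0.1740

0.1740


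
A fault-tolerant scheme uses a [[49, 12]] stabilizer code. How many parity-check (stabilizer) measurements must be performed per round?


For an [[n,k]] stabilizer code:
Number of stabilizer generators = n - k
= 49 - 12
= 37

37


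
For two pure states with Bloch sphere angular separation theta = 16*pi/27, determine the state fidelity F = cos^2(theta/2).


For states separated by angle theta on Bloch sphere:
F = cos^2(theta/2)
theta = 16*pi/27 = 1.8617
theta/2 = 0.9308
cos(theta/2) = 0.5972
F = 0.3566

0.3566


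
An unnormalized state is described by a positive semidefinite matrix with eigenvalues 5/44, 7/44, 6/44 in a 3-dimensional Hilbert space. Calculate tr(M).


tr(M) = sum of eigenvalues
= 5/44 + 7/44 + 6/44
= 18/44
= 0.4091

0.4091


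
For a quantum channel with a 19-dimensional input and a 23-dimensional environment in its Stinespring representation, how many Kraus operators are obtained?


Tracing out the environment in an orthonormal basis {|i>_E} gives Kraus operators K_i = <i|_E U |0>_E.
Number of Kraus operators = dim(H_env) = d_env
= 23

23


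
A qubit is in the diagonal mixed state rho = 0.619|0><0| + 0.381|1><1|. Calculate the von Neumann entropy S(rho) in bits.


S = -p*log2(p) - (1-p)*log2(1-p)
p = 0.6190, 1-p = 0.3810
= -0.6190 * log2(0.6190) - 0.3810 * log2(0.3810)
= -(-0.4283) - (-0.5304)
= 0.9587

0.9587


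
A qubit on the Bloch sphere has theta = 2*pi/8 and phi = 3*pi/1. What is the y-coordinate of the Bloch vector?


theta = 0.7854, phi = 9.4248
r_y = sin(theta)*sin(phi) = 0.7071 * 0.0000
r_y = 0.0000

0.0000


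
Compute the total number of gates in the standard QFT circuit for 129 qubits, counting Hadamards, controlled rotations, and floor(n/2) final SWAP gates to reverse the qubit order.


Hadamard gates: 129
Controlled rotations: n*(n-1)/2 = 129*128/2 = 8256
SWAP gates: floor(n/2) = floor(129/2) = 64
Total = 129 + 8256 + 64
= 8449

8449


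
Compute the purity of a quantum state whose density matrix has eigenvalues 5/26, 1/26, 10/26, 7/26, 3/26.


tr(rho^2) = sum of eigenvalues squared
= (5/26)^2 + (1/26)^2 + (10/26)^2 + (7/26)^2 + (3/26)^2
= (25 + 1 + 100 + 49 + 9) / 676
= 184/676
= 0.2722

0.2722


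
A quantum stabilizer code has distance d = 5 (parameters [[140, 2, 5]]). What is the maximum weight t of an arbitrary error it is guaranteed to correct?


Code parameters: [[140, 2, 5]], distance d = 5.
Number of correctable errors = floor((d-1)/2)
= floor((5 - 1)/2)
= floor(4/2)
= 2

2


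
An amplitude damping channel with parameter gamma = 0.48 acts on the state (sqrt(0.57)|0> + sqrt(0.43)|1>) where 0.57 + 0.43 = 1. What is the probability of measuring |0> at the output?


For amplitude damping with parameter gamma on state sqrt(a)|0> + sqrt(b)|1>:
alpha^2 = 0.57, beta^2 = 0.43
P(|0>) = alpha^2 + gamma * beta^2
= 0.57 + 0.48 * 0.43
= 0.57 + 0.2064
= 0.7764

0.7764


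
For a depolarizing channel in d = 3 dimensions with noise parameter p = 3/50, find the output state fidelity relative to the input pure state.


F = (1-p) + p/d
= (1 - 0.0600) + 0.0600/3
= 0.9400 + 0.0200
= 0.9600

0.9600


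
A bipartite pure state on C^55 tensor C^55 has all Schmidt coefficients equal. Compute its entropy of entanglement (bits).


For a maximally entangled state in d x d:
S = log2(d) = log2(55)
= 5.7814

5.7814


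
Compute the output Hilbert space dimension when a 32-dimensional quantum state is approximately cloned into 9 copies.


Output space = H^(tensor 9) where dim(H) = 32
dim = 32^9
= 1024 (after 2 factors)
= 32768 (after 3 factors)
= 1048576 (after 4 factors)
= 33554432 (after 5 factors)
= 1073741824 (after 6 factors)
= 34359738368 (after 7 factors)
= 1099511627776 (after 8 factors)
= 35184372088832 (after 9 factors)
= 35184372088832

35184372088832


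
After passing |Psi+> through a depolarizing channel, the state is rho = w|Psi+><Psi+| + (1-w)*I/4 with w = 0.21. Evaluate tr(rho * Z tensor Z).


|Psi+> = (|01> + |10>)/sqrt(2)
For the pure Bell state, <Z_A Z_B> = -1 (Bell-state Pauli correlator).
The maximally-mixed part I/4 has tr(I/4 * P tensor P) = 0 for any traceless Pauli P.
So <Z_A Z_B>_rho = w * (-1) + (1 - w) * 0
= 0.21 * (-1)
= -0.2100

-0.2100


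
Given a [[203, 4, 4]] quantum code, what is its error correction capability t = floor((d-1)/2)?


Code parameters: [[203, 4, 4]], distance d = 4.
Number of correctable errors = floor((d-1)/2)
= floor((4 - 1)/2)
= floor(3/2)
= 1

1


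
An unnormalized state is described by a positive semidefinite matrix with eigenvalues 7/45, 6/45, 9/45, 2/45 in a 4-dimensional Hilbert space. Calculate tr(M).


tr(M) = sum of eigenvalues
= 7/45 + 6/45 + 9/45 + 2/45
= 24/45
= 0.5333

0.5333


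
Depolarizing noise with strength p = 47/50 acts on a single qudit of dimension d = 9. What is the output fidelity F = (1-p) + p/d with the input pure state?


F = (1-p) + p/d
= (1 - 0.9400) + 0.9400/9
= 0.0600 + 0.1044
= 0.1644

0.1644


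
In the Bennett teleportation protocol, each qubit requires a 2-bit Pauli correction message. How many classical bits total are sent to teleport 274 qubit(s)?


Quantum teleportation requires 2 classical bits per qubit teleported.
274 qubit(s) -> 2 * 274 = 548 classical bits

548


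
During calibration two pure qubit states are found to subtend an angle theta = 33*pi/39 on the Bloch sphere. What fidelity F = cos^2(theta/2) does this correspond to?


For states separated by angle theta on Bloch sphere:
F = cos^2(theta/2)
theta = 33*pi/39 = 2.6583
theta/2 = 1.3291
cos(theta/2) = 0.2393
F = 0.0573

0.0573


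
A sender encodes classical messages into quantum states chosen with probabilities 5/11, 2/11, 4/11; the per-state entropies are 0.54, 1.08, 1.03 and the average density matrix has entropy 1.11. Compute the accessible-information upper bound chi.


chi = S(rho) - sum_i p_i * S(rho_i)
Weighted entropy = 5/11 * 0.54 + 2/11 * 1.08 + 4/11 * 1.03
= 0.8164
chi = 1.11 - 0.8164
= 0.2936

0.2936


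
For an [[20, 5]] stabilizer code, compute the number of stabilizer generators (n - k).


For an [[n,k]] stabilizer code:
Number of stabilizer generators = n - k
= 20 - 5
= 15

15


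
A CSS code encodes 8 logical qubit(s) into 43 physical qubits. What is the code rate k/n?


Code rate R = k/n
= 8/43
= 0.1860

0.1860


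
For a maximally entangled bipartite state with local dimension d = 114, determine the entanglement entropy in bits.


For a maximally entangled state in d x d:
S = log2(d) = log2(114)
= 6.8329

6.8329


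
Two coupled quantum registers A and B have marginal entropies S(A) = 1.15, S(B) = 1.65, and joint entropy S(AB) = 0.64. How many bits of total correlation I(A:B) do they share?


I(A:B) = S(A) + S(B) - S(AB)
= 1.15 + 1.65 - 0.64
= 2.1600

2.1600


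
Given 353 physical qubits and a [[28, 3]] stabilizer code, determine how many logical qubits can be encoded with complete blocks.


Each code block uses 28 physical qubits for 3 logical qubit(s).
Number of complete blocks = floor(353 / 28) = 12
Logical qubits = 12 * 3
= 36

36


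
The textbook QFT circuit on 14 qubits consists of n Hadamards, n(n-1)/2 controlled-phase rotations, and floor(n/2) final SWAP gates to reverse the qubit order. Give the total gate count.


Hadamard gates: 14
Controlled rotations: n*(n-1)/2 = 14*13/2 = 91
SWAP gates: floor(n/2) = floor(14/2) = 7
Total = 14 + 91 + 7
= 112

112


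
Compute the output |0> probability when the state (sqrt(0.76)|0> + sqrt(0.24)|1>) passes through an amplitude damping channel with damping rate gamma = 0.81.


For amplitude damping with parameter gamma on state sqrt(a)|0> + sqrt(b)|1>:
alpha^2 = 0.76, beta^2 = 0.24
P(|0>) = alpha^2 + gamma * beta^2
= 0.76 + 0.81 * 0.24
= 0.76 + 0.1944
= 0.9544

0.9544


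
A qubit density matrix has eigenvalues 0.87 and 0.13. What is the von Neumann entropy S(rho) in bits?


S = -p*log2(p) - (1-p)*log2(1-p)
p = 0.8700, 1-p = 0.1300
= -0.8700 * log2(0.8700) - 0.1300 * log2(0.1300)
= -(-0.1748) - (-0.3826)
= 0.5574

0.5574


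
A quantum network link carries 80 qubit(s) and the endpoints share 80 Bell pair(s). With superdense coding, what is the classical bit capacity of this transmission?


Superdense coding allows 2 classical bits per shared entangled pair.
80 pair(s) -> 2 * 80 = 160 classical bits

160


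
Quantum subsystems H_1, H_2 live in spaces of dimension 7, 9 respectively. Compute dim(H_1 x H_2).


dim(H_1 x H_2) = 7 * 9
= 63

63


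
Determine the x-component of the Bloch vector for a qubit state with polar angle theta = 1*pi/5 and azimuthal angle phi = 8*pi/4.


theta = 0.6283, phi = 6.2832
r_x = sin(theta)*cos(phi) = 0.5878 * 1.0000
r_x = 0.5878

0.5878


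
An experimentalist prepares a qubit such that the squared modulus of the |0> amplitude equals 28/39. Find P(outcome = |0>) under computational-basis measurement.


|alpha|^2 = 28/39 = 0.7179
|beta|^2 = 1 - 28/39 = 11/39 = 0.2821
P(|0>) = |alpha|^2 = 0.7179

0.7179


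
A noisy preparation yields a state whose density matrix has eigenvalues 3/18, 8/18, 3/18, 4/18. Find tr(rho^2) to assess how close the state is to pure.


tr(rho^2) = sum of eigenvalues squared
= (3/18)^2 + (8/18)^2 + (3/18)^2 + (4/18)^2
= (9 + 64 + 9 + 16) / 324
= 98/324
= 0.3025

0.3025


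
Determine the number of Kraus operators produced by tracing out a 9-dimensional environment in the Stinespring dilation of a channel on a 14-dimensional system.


Tracing out the environment in an orthonormal basis {|i>_E} gives Kraus operators K_i = <i|_E U |0>_E.
Number of Kraus operators = dim(H_env) = d_env
= 9

9


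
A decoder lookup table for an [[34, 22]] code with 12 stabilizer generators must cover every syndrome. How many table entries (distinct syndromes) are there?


Each stabilizer generator gives a binary (+1 or -1) measurement outcome.
With 12 independent generators:
Total syndromes = 2^12
= 4096

4096


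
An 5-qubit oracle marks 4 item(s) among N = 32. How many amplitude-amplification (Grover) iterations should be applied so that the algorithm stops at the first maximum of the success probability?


After j Grover iterations the success probability is P(j) = sin^2((2j+1)*theta), where sin(theta) = sqrt(k/N).
N = 2^5 = 32, k = 4
sin(theta) = sqrt(k/N) = 0.3535533906
theta = arcsin(sqrt(k/N)) = 0.3613671239 rad
P(j) reaches its first maximum when (2j+1)*theta is as close as possible to pi/2, i.e. j = round(pi/(4*theta) - 1/2).
pi/(4*theta) - 1/2 = 1.6734
(For comparison, the common estimate pi/4 * sqrt(N/k) = 2.2214; the exact maximiser is used here.)
Optimal iterations = 2

2


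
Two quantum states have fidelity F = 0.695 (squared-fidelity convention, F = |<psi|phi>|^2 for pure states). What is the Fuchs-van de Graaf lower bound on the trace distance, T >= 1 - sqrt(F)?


Fuchs-van de Graaf (squared-fidelity convention): 1 - sqrt(F) <= T <= sqrt(1 - F).
Lower bound: T >= 1 - sqrt(F)
sqrt(F) = sqrt(0.695) = 0.8337
T >= 1 - 0.8337
T >= 0.1663

0.1663


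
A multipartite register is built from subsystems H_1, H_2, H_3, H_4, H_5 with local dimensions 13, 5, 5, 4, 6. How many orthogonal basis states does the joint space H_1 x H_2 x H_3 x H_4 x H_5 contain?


dim(H_1 x H_2 x H_3 x H_4 x H_5) = 13 * 5 * 5 * 4 * 6
= 65 * 5 * 4 * 6
= 325 * 4 * 6
= 1300 * 6
= 7800

7800


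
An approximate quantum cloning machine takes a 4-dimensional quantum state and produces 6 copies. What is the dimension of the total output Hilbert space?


Output space = H^(tensor 6) where dim(H) = 4
dim = 4^6
= 16 (after 2 factors)
= 64 (after 3 factors)
= 256 (after 4 factors)
= 1024 (after 5 factors)
= 4096 (after 6 factors)
= 4096

4096


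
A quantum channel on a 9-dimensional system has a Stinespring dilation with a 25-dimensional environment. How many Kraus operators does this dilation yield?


Tracing out the environment in an orthonormal basis {|i>_E} gives Kraus operators K_i = <i|_E U |0>_E.
Number of Kraus operators = dim(H_env) = d_env
= 25

25


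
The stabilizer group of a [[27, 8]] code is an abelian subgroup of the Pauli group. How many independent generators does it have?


For an [[n,k]] stabilizer code:
Number of stabilizer generators = n - k
= 27 - 8
= 19

19


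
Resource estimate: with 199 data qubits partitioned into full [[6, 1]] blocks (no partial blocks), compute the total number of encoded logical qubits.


Each code block uses 6 physical qubits for 1 logical qubit(s).
Number of complete blocks = floor(199 / 6) = 33
Logical qubits = 33 * 1
= 33

33


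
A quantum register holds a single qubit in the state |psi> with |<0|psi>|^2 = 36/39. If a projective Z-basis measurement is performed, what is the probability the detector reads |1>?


|alpha|^2 = 36/39 = 0.9231
|beta|^2 = 1 - 36/39 = 3/39 = 0.0769
P(|1>) = |beta|^2 = 0.0769

0.0769


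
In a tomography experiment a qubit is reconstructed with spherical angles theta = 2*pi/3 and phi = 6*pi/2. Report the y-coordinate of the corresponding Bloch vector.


theta = 2.0944, phi = 9.4248
r_y = sin(theta)*sin(phi) = 0.8660 * 0.0000
r_y = 0.0000

0.0000


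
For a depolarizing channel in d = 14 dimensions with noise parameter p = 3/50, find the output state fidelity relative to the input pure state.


F = (1-p) + p/d
= (1 - 0.0600) + 0.0600/14
= 0.9400 + 0.0043
= 0.9443

0.9443


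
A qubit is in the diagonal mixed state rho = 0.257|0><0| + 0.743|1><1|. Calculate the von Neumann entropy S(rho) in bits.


S = -p*log2(p) - (1-p)*log2(1-p)
p = 0.2570, 1-p = 0.7430
= -0.2570 * log2(0.2570) - 0.7430 * log2(0.7430)
= -(-0.5038) - (-0.3184)
= 0.8222

0.8222


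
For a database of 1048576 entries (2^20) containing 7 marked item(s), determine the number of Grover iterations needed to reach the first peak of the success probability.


After j Grover iterations the success probability is P(j) = sin^2((2j+1)*theta), where sin(theta) = sqrt(k/N).
N = 2^20 = 1048576, k = 7
sin(theta) = sqrt(k/N) = 0.002583741515
theta = arcsin(sqrt(k/N)) = 0.002583744389 rad
P(j) reaches its first maximum when (2j+1)*theta is as close as possible to pi/2, i.e. j = round(pi/(4*theta) - 1/2).
pi/(4*theta) - 1/2 = 303.4767
(For comparison, the common estimate pi/4 * sqrt(N/k) = 303.9771; the exact maximiser is used here.)
Optimal iterations = 303

303


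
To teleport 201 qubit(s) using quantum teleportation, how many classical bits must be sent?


Quantum teleportation requires 2 classical bits per qubit teleported.
201 qubit(s) -> 2 * 201 = 402 classical bits

402


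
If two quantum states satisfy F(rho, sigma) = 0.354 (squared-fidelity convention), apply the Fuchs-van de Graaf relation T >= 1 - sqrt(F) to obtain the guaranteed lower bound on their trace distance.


Fuchs-van de Graaf (squared-fidelity convention): 1 - sqrt(F) <= T <= sqrt(1 - F).
Lower bound: T >= 1 - sqrt(F)
sqrt(F) = sqrt(0.354) = 0.5950
T >= 1 - 0.5950
T >= 0.4050

0.4050


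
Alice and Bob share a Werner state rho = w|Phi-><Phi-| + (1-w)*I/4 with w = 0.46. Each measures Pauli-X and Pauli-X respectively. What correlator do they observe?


|Phi-> = (|00> - |11>)/sqrt(2)
For the pure Bell state, <X_A X_B> = -1 (Bell-state Pauli correlator).
The maximally-mixed part I/4 has tr(I/4 * P tensor P) = 0 for any traceless Pauli P.
So <X_A X_B>_rho = w * (-1) + (1 - w) * 0
= 0.46 * (-1)
= -0.4600

-0.4600


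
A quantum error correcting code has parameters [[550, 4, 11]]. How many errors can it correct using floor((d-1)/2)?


Code parameters: [[550, 4, 11]], distance d = 11.
Number of correctable errors = floor((d-1)/2)
= floor((11 - 1)/2)
= floor(10/2)
= 5

5


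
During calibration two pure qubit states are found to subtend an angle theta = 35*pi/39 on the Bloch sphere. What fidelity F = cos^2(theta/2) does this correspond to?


For states separated by angle theta on Bloch sphere:
F = cos^2(theta/2)
theta = 35*pi/39 = 2.8194
theta/2 = 1.4097
cos(theta/2) = 0.1604
F = 0.0257

0.0257


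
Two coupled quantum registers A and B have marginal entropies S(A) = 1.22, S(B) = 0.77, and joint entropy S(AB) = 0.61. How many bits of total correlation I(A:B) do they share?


I(A:B) = S(A) + S(B) - S(AB)
= 1.22 + 0.77 - 0.61
= 1.3800

1.3800


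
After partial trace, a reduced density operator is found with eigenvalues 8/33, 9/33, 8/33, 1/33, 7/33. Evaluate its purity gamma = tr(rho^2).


tr(rho^2) = sum of eigenvalues squared
= (8/33)^2 + (9/33)^2 + (8/33)^2 + (1/33)^2 + (7/33)^2
= (64 + 81 + 64 + 1 + 49) / 1089
= 259/1089
= 0.2378

0.2378


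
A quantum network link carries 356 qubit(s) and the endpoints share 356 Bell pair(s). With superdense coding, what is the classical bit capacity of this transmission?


Superdense coding allows 2 classical bits per shared entangled pair.
356 pair(s) -> 2 * 356 = 712 classical bits

712


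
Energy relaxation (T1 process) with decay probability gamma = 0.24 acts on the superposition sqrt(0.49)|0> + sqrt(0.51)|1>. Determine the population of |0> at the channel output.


For amplitude damping with parameter gamma on state sqrt(a)|0> + sqrt(b)|1>:
alpha^2 = 0.49, beta^2 = 0.51
P(|0>) = alpha^2 + gamma * beta^2
= 0.49 + 0.24 * 0.51
= 0.49 + 0.1224
= 0.6124

0.6124


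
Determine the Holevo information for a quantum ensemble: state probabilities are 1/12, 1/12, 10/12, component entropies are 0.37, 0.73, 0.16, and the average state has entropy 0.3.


chi = S(rho) - sum_i p_i * S(rho_i)
Weighted entropy = 1/12 * 0.37 + 1/12 * 0.73 + 10/12 * 0.16
= 0.2250
chi = 0.3 - 0.2250
= 0.0750

0.0750


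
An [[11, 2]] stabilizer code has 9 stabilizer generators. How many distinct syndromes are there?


Each stabilizer generator gives a binary (+1 or -1) measurement outcome.
With 9 independent generators:
Total syndromes = 2^9
= 512

512


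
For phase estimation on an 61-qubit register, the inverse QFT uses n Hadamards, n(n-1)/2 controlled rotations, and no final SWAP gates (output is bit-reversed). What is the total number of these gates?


Hadamard gates: 61
Controlled rotations: n*(n-1)/2 = 61*60/2 = 1830
SWAP gates: 0 (omitted)
Total = 61 + 1830
= 1891

1891


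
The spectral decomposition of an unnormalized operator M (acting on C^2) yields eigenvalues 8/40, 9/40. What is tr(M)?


tr(M) = sum of eigenvalues
= 8/40 + 9/40
= 17/40
= 0.4250

0.4250


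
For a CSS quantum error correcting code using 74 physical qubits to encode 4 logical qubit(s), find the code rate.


Code rate R = k/n
= 4/74
= 0.0541

0.0541


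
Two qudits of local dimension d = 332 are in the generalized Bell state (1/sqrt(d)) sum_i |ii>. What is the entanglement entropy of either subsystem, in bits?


For a maximally entangled state in d x d:
S = log2(d) = log2(332)
= 8.3750

8.3750


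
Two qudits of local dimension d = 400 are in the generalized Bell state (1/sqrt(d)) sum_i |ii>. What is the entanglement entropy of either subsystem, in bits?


For a maximally entangled state in d x d:
S = log2(d) = log2(400)
= 8.6439

8.6439


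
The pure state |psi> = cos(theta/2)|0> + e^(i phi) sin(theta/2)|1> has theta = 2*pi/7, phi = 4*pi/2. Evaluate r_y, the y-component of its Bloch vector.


theta = 0.8976, phi = 6.2832
r_y = sin(theta)*sin(phi) = 0.7818 * 0.0000
r_y = 0.0000

0.0000


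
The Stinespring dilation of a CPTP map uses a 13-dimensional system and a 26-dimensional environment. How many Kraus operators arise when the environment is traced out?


Tracing out the environment in an orthonormal basis {|i>_E} gives Kraus operators K_i = <i|_E U |0>_E.
Number of Kraus operators = dim(H_env) = d_env
= 26

26


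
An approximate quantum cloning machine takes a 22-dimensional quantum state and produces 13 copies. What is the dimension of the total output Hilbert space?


Output space = H^(tensor 13) where dim(H) = 22
dim = 22^13
= 484 (after 2 factors)
= 10648 (after 3 factors)
= 234256 (after 4 factors)
= 5153632 (after 5 factors)
= 113379904 (after 6 factors)
= 2494357888 (after 7 factors)
= 54875873536 (after 8 factors)
= 1207269217792 (after 9 factors)
= 26559922791424 (after 10 factors)
= 584318301411328 (after 11 factors)
= 12855002631049216 (after 12 factors)
= 282810057883082752 (after 13 factors)
= 282810057883082752

282810057883082752


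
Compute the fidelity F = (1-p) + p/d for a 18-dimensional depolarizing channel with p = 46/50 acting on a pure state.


F = (1-p) + p/d
= (1 - 0.9200) + 0.9200/18
= 0.0800 + 0.0511
= 0.1311

0.1311


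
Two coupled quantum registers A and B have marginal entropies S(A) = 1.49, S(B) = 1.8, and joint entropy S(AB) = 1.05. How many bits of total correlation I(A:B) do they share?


I(A:B) = S(A) + S(B) - S(AB)
= 1.49 + 1.8 - 1.05
= 2.2400

2.2400


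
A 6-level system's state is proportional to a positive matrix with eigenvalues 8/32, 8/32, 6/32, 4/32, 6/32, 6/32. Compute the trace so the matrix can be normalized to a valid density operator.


tr(M) = sum of eigenvalues
= 8/32 + 8/32 + 6/32 + 4/32 + 6/32 + 6/32
= 38/32
= 1.1875

1.1875


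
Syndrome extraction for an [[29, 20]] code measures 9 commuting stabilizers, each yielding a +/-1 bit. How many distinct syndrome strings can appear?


Each stabilizer generator gives a binary (+1 or -1) measurement outcome.
With 9 independent generators:
Total syndromes = 2^9
= 512

512


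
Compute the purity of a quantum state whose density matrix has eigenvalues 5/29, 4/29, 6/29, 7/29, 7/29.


tr(rho^2) = sum of eigenvalues squared
= (5/29)^2 + (4/29)^2 + (6/29)^2 + (7/29)^2 + (7/29)^2
= (25 + 16 + 36 + 49 + 49) / 841
= 175/841
= 0.2081

0.2081


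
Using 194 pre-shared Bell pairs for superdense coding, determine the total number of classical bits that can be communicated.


Superdense coding allows 2 classical bits per shared entangled pair.
194 pair(s) -> 2 * 194 = 388 classical bits

388


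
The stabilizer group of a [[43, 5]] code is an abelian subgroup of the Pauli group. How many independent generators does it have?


For an [[n,k]] stabilizer code:
Number of stabilizer generators = n - k
= 43 - 5
= 38

38


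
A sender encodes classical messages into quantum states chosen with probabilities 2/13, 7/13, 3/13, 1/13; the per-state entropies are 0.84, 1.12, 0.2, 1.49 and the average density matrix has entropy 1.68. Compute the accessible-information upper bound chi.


chi = S(rho) - sum_i p_i * S(rho_i)
Weighted entropy = 2/13 * 0.84 + 7/13 * 1.12 + 3/13 * 0.2 + 1/13 * 1.49
= 0.8931
chi = 1.68 - 0.8931
= 0.7869

0.7869


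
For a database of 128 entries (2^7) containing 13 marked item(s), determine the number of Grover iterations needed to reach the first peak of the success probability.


After j Grover iterations the success probability is P(j) = sin^2((2j+1)*theta), where sin(theta) = sqrt(k/N).
N = 2^7 = 128, k = 13
sin(theta) = sqrt(k/N) = 0.3186887196
theta = arcsin(sqrt(k/N)) = 0.3243457527 rad
P(j) reaches its first maximum when (2j+1)*theta is as close as possible to pi/2, i.e. j = round(pi/(4*theta) - 1/2).
pi/(4*theta) - 1/2 = 1.9215
(For comparison, the common estimate pi/4 * sqrt(N/k) = 2.4645; the exact maximiser is used here.)
Optimal iterations = 2

2


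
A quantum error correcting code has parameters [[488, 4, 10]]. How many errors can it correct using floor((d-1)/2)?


Code parameters: [[488, 4, 10]], distance d = 10.
Number of correctable errors = floor((d-1)/2)
= floor((10 - 1)/2)
= floor(9/2)
= 4

4


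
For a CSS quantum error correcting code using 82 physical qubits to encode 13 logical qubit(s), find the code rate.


Code rate R = k/n
= 13/82
= 0.1585

0.1585


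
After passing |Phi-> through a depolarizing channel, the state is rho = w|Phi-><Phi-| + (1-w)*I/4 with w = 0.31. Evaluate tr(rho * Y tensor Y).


|Phi-> = (|00> - |11>)/sqrt(2)
For the pure Bell state, <Y_A Y_B> = +1 (Bell-state Pauli correlator).
The maximally-mixed part I/4 has tr(I/4 * P tensor P) = 0 for any traceless Pauli P.
So <Y_A Y_B>_rho = w * (+1) + (1 - w) * 0
= 0.31 * (+1)
= 0.3100

0.3100


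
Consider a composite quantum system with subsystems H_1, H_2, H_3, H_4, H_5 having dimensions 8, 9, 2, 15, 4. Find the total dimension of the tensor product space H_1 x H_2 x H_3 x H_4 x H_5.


dim(H_1 x H_2 x H_3 x H_4 x H_5) = 8 * 9 * 2 * 15 * 4
= 72 * 2 * 15 * 4
= 144 * 15 * 4
= 2160 * 4
= 8640

8640


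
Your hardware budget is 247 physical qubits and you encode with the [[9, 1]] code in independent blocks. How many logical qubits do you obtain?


Each code block uses 9 physical qubits for 1 logical qubit(s).
Number of complete blocks = floor(247 / 9) = 27
Logical qubits = 27 * 1
= 27

27


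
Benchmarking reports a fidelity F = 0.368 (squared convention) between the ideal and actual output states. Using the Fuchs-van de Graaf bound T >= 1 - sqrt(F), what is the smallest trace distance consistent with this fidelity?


Fuchs-van de Graaf (squared-fidelity convention): 1 - sqrt(F) <= T <= sqrt(1 - F).
Lower bound: T >= 1 - sqrt(F)
sqrt(F) = sqrt(0.368) = 0.6066
T >= 1 - 0.6066
T >= 0.3934

0.3934


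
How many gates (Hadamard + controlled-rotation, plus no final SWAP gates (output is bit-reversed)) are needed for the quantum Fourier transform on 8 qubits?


Hadamard gates: 8
Controlled rotations: n*(n-1)/2 = 8*7/2 = 28
SWAP gates: 0 (omitted)
Total = 8 + 28
= 36

36


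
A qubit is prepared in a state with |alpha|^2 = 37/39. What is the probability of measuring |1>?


|alpha|^2 = 37/39 = 0.9487
|beta|^2 = 1 - 37/39 = 2/39 = 0.0513
P(|1>) = |beta|^2 = 0.0513

0.0513


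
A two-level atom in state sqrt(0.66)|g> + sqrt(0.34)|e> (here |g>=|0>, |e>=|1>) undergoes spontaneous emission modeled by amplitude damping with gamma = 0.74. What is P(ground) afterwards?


For amplitude damping with parameter gamma on state sqrt(a)|0> + sqrt(b)|1>:
alpha^2 = 0.66, beta^2 = 0.34
P(|0>) = alpha^2 + gamma * beta^2
= 0.66 + 0.74 * 0.34
= 0.66 + 0.2516
= 0.9116

0.9116


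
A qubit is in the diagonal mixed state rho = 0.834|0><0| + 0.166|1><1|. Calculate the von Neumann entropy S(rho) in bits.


S = -p*log2(p) - (1-p)*log2(1-p)
p = 0.8340, 1-p = 0.1660
= -0.8340 * log2(0.8340) - 0.1660 * log2(0.1660)
= -(-0.2184) - (-0.4301)
= 0.6485

0.6485


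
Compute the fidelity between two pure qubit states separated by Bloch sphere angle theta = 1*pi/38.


For states separated by angle theta on Bloch sphere:
F = cos^2(theta/2)
theta = 1*pi/38 = 0.0827
theta/2 = 0.0413
cos(theta/2) = 0.9991
F = 0.9983

0.9983


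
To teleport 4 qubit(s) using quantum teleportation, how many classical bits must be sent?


Quantum teleportation requires 2 classical bits per qubit teleported.
4 qubit(s) -> 2 * 4 = 8 classical bits

8


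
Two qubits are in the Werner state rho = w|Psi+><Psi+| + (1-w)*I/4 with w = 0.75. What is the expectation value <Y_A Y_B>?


|Psi+> = (|01> + |10>)/sqrt(2)
For the pure Bell state, <Y_A Y_B> = +1 (Bell-state Pauli correlator).
The maximally-mixed part I/4 has tr(I/4 * P tensor P) = 0 for any traceless Pauli P.
So <Y_A Y_B>_rho = w * (+1) + (1 - w) * 0
= 0.75 * (+1)
= 0.7500

0.7500


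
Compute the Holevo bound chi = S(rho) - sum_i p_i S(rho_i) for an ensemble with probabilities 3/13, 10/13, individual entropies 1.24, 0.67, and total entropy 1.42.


chi = S(rho) - sum_i p_i * S(rho_i)
Weighted entropy = 3/13 * 1.24 + 10/13 * 0.67
= 0.8015
chi = 1.42 - 0.8015
= 0.6185

0.6185


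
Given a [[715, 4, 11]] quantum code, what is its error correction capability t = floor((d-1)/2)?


Code parameters: [[715, 4, 11]], distance d = 11.
Number of correctable errors = floor((d-1)/2)
= floor((11 - 1)/2)
= floor(10/2)
= 5

5


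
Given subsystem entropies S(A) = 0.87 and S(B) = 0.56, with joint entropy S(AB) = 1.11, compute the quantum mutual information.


I(A:B) = S(A) + S(B) - S(AB)
= 0.87 + 0.56 - 1.11
= 0.3200

0.3200


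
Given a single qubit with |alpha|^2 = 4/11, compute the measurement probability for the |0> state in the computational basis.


|alpha|^2 = 4/11 = 0.3636
|beta|^2 = 1 - 4/11 = 7/11 = 0.6364
P(|0>) = |alpha|^2 = 0.3636

0.3636


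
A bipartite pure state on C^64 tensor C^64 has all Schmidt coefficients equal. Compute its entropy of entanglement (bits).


For a maximally entangled state in d x d:
S = log2(d) = log2(64)
= 6.0000

6.0000


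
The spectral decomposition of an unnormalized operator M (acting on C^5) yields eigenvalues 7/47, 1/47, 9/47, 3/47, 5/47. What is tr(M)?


tr(M) = sum of eigenvalues
= 7/47 + 1/47 + 9/47 + 3/47 + 5/47
= 25/47
= 0.5319

0.5319


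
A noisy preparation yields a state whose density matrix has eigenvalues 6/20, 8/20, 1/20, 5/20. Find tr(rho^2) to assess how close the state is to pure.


tr(rho^2) = sum of eigenvalues squared
= (6/20)^2 + (8/20)^2 + (1/20)^2 + (5/20)^2
= (36 + 64 + 1 + 25) / 400
= 126/400
= 0.3150

0.3150


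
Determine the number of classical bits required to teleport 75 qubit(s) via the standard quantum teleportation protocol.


Quantum teleportation requires 2 classical bits per qubit teleported.
75 qubit(s) -> 2 * 75 = 150 classical bits

150


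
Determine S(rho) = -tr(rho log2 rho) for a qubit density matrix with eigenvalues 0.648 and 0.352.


S = -p*log2(p) - (1-p)*log2(1-p)
p = 0.6480, 1-p = 0.3520
= -0.6480 * log2(0.6480) - 0.3520 * log2(0.3520)
= -(-0.4056) - (-0.5302)
= 0.9358

0.9358


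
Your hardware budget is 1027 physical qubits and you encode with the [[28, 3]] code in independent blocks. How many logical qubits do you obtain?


Each code block uses 28 physical qubits for 3 logical qubit(s).
Number of complete blocks = floor(1027 / 28) = 36
Logical qubits = 36 * 3
= 108

108


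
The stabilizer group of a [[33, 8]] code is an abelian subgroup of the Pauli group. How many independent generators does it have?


For an [[n,k]] stabilizer code:
Number of stabilizer generators = n - k
= 33 - 8
= 25

25


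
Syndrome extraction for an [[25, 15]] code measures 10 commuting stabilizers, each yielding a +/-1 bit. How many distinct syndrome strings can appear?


Each stabilizer generator gives a binary (+1 or -1) measurement outcome.
With 10 independent generators:
Total syndromes = 2^10
= 1024

1024


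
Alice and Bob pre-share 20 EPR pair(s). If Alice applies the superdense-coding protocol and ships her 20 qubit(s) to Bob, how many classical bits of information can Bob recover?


Superdense coding allows 2 classical bits per shared entangled pair.
20 pair(s) -> 2 * 20 = 40 classical bits

40


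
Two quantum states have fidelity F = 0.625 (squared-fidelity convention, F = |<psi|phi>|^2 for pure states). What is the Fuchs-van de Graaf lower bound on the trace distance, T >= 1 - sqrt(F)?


Fuchs-van de Graaf (squared-fidelity convention): 1 - sqrt(F) <= T <= sqrt(1 - F).
Lower bound: T >= 1 - sqrt(F)
sqrt(F) = sqrt(0.625) = 0.7906
T >= 1 - 0.7906
T >= 0.2094

0.2094


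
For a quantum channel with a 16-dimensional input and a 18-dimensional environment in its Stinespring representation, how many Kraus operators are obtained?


Tracing out the environment in an orthonormal basis {|i>_E} gives Kraus operators K_i = <i|_E U |0>_E.
Number of Kraus operators = dim(H_env) = d_env
= 18

18


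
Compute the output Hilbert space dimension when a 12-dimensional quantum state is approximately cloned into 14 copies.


Output space = H^(tensor 14) where dim(H) = 12
dim = 12^14
= 144 (after 2 factors)
= 1728 (after 3 factors)
= 20736 (after 4 factors)
= 248832 (after 5 factors)
= 2985984 (after 6 factors)
= 35831808 (after 7 factors)
= 429981696 (after 8 factors)
= 5159780352 (after 9 factors)
= 61917364224 (after 10 factors)
= 743008370688 (after 11 factors)
= 8916100448256 (after 12 factors)
= 106993205379072 (after 13 factors)
= 1283918464548864 (after 14 factors)
= 1283918464548864

1283918464548864


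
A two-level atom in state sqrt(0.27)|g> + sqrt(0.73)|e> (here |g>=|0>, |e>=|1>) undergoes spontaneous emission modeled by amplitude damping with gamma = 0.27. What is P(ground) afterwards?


For amplitude damping with parameter gamma on state sqrt(a)|0> + sqrt(b)|1>:
alpha^2 = 0.27, beta^2 = 0.73
P(|0>) = alpha^2 + gamma * beta^2
= 0.27 + 0.27 * 0.73
= 0.27 + 0.1971
= 0.4671

0.4671


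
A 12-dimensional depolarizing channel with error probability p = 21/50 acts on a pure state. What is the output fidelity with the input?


F = (1-p) + p/d
= (1 - 0.4200) + 0.4200/12
= 0.5800 + 0.0350
= 0.6150

0.6150


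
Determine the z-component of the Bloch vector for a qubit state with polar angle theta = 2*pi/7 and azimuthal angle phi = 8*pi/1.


theta = 0.8976, phi = 25.1327
r_z = cos(theta) = 0.6235

0.6235


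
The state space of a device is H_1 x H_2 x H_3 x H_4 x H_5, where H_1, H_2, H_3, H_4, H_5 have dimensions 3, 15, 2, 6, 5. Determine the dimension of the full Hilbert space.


dim(H_1 x H_2 x H_3 x H_4 x H_5) = 3 * 15 * 2 * 6 * 5
= 45 * 2 * 6 * 5
= 90 * 6 * 5
= 540 * 5
= 2700

2700


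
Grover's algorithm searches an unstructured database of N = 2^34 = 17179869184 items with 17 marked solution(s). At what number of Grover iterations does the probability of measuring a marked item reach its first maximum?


After j Grover iterations the success probability is P(j) = sin^2((2j+1)*theta), where sin(theta) = sqrt(k/N).
N = 2^34 = 17179869184, k = 17
sin(theta) = sqrt(k/N) = 3.145679951e-05
theta = arcsin(sqrt(k/N)) = 3.145679952e-05 rad
P(j) reaches its first maximum when (2j+1)*theta is as close as possible to pi/2, i.e. j = round(pi/(4*theta) - 1/2).
pi/(4*theta) - 1/2 = 24967.0166
(For comparison, the common estimate pi/4 * sqrt(N/k) = 24967.5166; the exact maximiser is used here.)
Optimal iterations = 24967

24967


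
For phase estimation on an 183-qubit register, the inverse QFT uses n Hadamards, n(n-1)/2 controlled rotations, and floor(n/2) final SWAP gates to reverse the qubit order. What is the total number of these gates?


Hadamard gates: 183
Controlled rotations: n*(n-1)/2 = 183*182/2 = 16653
SWAP gates: floor(n/2) = floor(183/2) = 91
Total = 183 + 16653 + 91
= 16927

16927
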